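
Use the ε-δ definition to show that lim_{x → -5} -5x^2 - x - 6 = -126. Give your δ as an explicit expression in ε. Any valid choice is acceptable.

Fix ε > 0. We want δ > 0 such that 0 < |x + 5| < δ implies |(-5x^2 - x - 6) + 126| < ε.
(-5x^2 - x - 6) + 126 = -5x^2 - x + 120 = (x + 5)(-5x + 24).
So |(-5x^2 - x - 6) + 126| = |x + 5|·|-5x + 24|.
Assume first that |x + 5| < 1, so |x| < 6. Then |-5x + 24| ≤ 5·6 + 24 = 54.
Hence |(-5x^2 - x - 6) + 126| ≤ 54|x + 5| < ε provided |x + 5| < ε/54.
Choosing δ = min(1, ε/54) ensures both conditions, hence |(-5x^2 - x - 6) + 126| < ε.

δ = min(1, ε/54)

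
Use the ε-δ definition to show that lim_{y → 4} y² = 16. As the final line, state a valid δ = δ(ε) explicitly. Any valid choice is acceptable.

Let ε > 0. We seek δ > 0 with 0 < |y − 4| < δ ⇒ |y² − 16| < ε.
Factor: y² − 16 = (y − 4)(y + 4), so |y² − 16| = |y − 4|·|y + 4|.
Restrict δ ≤ 1. Then |y − 4| < 1 gives |y| < 5, so by the triangle inequality |y + 4| ≤ 5 + 4 = 9.
Hence |y² − 16| ≤ 9|y − 4|, which is < ε once |y − 4| < ε/9.
Take δ = min(1, ε/9). If 0 < |y − 4| < δ then both bounds hold and |y² − 16| ≤ 9|y − 4| < 9·(ε/9) = ε.

δ = min(1, ε/9)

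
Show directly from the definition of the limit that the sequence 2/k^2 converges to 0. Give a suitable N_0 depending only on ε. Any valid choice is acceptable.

Fix ε > 0. For k ≥ 1, |2/k^2 − 0| = 2/k^2.
2/k^2 < ε ⇔ k^2 > 2/ε ⇔ k > (2/ε)^{1/2}.
Take N_0 = (2/ε)^{1/2}. Then k > N_0 implies 2/k^2 < ε.

N_0 = (2/ε)^{1/2}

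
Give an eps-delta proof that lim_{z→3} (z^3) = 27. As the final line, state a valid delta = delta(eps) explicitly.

Fix eps > 0. We seek delta > 0 with 0 < |z − 3| < delta ⇒ |z^3 − 27| < eps.
Factor: z^3 − 27 = (z − 3)(z^2 + 3z + 9), so |z^3 − 27| = |z − 3|·|z^2 + 3z + 9|.
Restrict delta ≤ 1. Then |z − 3| < 1 gives |z| < 4, so by the triangle inequality |z^2 + 3z + 9| ≤ 4^2 + 3·4 + 9 = 37.
Hence |z^3 − 27| ≤ 37|z − 3|, which is < eps once |z − 3| < eps/37.
Take delta = min(1, eps/37). If 0 < |z − 3| < delta then both bounds hold and |z^3 − 27| ≤ 37|z − 3| < 37·(eps/37) = eps.

delta = min(1, eps/37)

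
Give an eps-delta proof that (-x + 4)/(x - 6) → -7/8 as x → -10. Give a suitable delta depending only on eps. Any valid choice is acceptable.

delta = min(8, 64eps)

Let eps > 0 be given. We want delta > 0 with 0 < |x + 10| < delta ⇒ |(-x + 4)/(x - 6) + 7/8| < eps.
Combining over a common denominator, (-x + 4)/(x - 6) + 7/8 = [(-x + 4)·(-16) − 14·(x - 6)] / [(-16)·(x - 6)] = 2(x + 10) / ((-16)(x - 6)).
So |(-x + 4)/(x - 6) + 7/8| = 2|x + 10| / (16·|x − 6|).
Restrict delta ≤ 8. Then |x + 10| < 8 gives |x − 6| = |(x + 10) + (-16)| ≥ 16 − 8 = 8.
Hence |(-x + 4)/(x - 6) + 7/8| < 2|x + 10|/(16·8) = (1/64)|x + 10|, which is < eps once |x + 10| < 64eps.
Take delta = min(8, 64eps). Then 0 < |x + 10| < delta forces both bounds, so |(-x + 4)/(x - 6) + 7/8| < eps.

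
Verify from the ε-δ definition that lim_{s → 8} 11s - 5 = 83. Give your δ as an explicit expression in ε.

δ = ε/11

Suppose ε > 0. We need δ > 0 so that 0 < |s − 8| < δ implies |(11s - 5) − 83| < ε.
|(11s - 5) − 83| = |11s - 88| = 11|s − 8|.
Thus it suffices that |s − 8| < ε/11.
Choosing δ = ε/11 gives |(11s - 5) − 83| = 11|s − 8| < ε whenever |s − 8| < δ.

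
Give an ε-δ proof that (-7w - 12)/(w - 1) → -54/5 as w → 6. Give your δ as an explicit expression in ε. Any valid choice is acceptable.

δ = min(5/2, (25/38)ε)

Let ε > 0 be given. We want δ > 0 with 0 < |w − 6| < δ ⇒ |(-7w - 12)/(w - 1) + 54/5| < ε.
Combining over a common denominator, (-7w - 12)/(w - 1) + 54/5 = [(-7w - 12)·5 − (-54)·(w - 1)] / [5·(w - 1)] = 19(w − 6) / (5(w - 1)).
So |(-7w - 12)/(w - 1) + 54/5| = 19|w − 6| / (5·|w − 1|).
Restrict δ ≤ 5/2. Then |w − 6| < 5/2 gives |w − 1| = |(w − 6) + 5| ≥ 5 − 5/2 = 5/2.
Hence |(-7w - 12)/(w - 1) + 54/5| < 19|w − 6|/(5·(5/2)) = (38/25)|w − 6|, which is < ε once |w − 6| < (25/38)ε.
Take δ = min(5/2, (25/38)ε). Then 0 < |w − 6| < δ forces both bounds, so |(-7w - 12)/(w - 1) + 54/5| < ε.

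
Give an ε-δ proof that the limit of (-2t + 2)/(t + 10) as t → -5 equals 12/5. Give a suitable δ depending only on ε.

δ = min(5/2, (25/44)ε)

Fix ε > 0. We want δ > 0 with 0 < |t + 5| < δ ⇒ |(-2t + 2)/(t + 10) − (12/5)| < ε.
Combining over a common denominator, (-2t + 2)/(t + 10) − (12/5) = [(-2t + 2)·5 − 12·(t + 10)] / [5·(t + 10)] = -22(t + 5) / (5(t + 10)).
So |(-2t + 2)/(t + 10) − (12/5)| = 22|t + 5| / (5·|t + 10|).
Require δ ≤ 5/2, so |t + 10| ≥ |5| − |t + 5| > 5 − 5/2 = 5/2.
Hence |(-2t + 2)/(t + 10) − (12/5)| < 22|t + 5|/(5·(5/2)) = (44/25)|t + 5|, which is < ε once |t + 5| < (25/44)ε.
Take δ = min(5/2, (25/44)ε). Then 0 < |t + 5| < δ forces both bounds, so |(-2t + 2)/(t + 10) − (12/5)| < ε.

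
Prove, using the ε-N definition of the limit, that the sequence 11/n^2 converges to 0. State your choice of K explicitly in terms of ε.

Fix ε > 0. For n ≥ 1, |11/n^2 − 0| = 11/n^2.
11/n^2 < ε ⇔ n^2 > 11/ε ⇔ n > (11/ε)^{1/2}.
Take K = (11/ε)^{1/2}. Then n > K implies 11/n^2 < ε.

K = (11/ε)^{1/2}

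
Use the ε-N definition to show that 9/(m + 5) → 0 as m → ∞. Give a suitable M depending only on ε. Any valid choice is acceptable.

M = 9/ε

Let ε > 0. For m ≥ 1, |9/(m + 5) − 0| = 9/(m + 5) ≤ 9/m.
We need 9/m < ε, i.e. m > 9/ε.
Take M = 9/ε. If m > M then |9/(m + 5)| ≤ 9/m < ε.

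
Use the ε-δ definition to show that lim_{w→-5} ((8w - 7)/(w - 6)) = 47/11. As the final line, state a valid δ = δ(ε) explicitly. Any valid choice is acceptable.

δ = min(11/2, (121/82)ε)

Fix ε > 0. We want δ > 0 with 0 < |w + 5| < δ ⇒ |(8w - 7)/(w - 6) − (47/11)| < ε.
Combining over a common denominator, (8w - 7)/(w - 6) − (47/11) = [(8w - 7)·(-11) − (-47)·(w - 6)] / [(-11)·(w - 6)] = -41(w + 5) / ((-11)(w - 6)).
So |(8w - 7)/(w - 6) − (47/11)| = 41|w + 5| / (11·|w − 6|).
Require δ ≤ 11/2, so |w − 6| ≥ |-11| − |w + 5| > 11 − 11/2 = 11/2.
Hence |(8w - 7)/(w - 6) − (47/11)| < 41|w + 5|/(11·(11/2)) = (82/121)|w + 5|, which is < ε once |w + 5| < (121/82)ε.
Take δ = min(11/2, (121/82)ε). Then 0 < |w + 5| < δ forces both bounds, so |(8w - 7)/(w - 6) − (47/11)| < ε.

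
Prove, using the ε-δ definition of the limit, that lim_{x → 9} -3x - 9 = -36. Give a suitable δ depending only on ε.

Let ε > 0. We need δ > 0 so that 0 < |x − 9| < δ implies |(-3x - 9) + 36| < ε.
Since (-3x - 9) + 36 = -3(x − 9), we have |(-3x - 9) + 36| = 3|x − 9|.
Thus it suffices that |x − 9| < ε/3.
Take δ = ε/3. If 0 < |x − 9| < δ then |(-3x - 9) + 36| = 3|x − 9| < 3·(ε/3) = ε.

δ = ε/3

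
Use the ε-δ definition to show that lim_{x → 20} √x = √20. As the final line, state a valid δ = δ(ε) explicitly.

Let ε > 0. We want δ > 0 such that 0 < |x − 20| < δ implies |√x − √20| < ε.
Multiplying by the conjugate, |√x − √20| = |x − 20|/(√x + √20).
Restrict δ ≤ 20 so that |x − 20| < 20 forces x > 0, and then √x + √20 > √20.
Hence |√x − √20| < |x − 20|/√20, which is < ε once |x − 20| < √20·ε.
Take δ = min(20, √20·ε). If 0 < |x − 20| < δ then x > 0 and |√x − √20| < |x − 20|/√20 < ε.

δ = min(20, √20·ε)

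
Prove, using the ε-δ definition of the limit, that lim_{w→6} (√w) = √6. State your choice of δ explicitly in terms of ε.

δ = min(6, √6·ε)

Fix ε > 0. We want δ > 0 such that 0 < |w − 6| < δ implies |√w − √6| < ε.
Multiplying by the conjugate, |√w − √6| = |w − 6|/(√w + √6).
Restrict δ ≤ 6 so that |w − 6| < 6 forces w > 0, and then √w + √6 > √6.
Hence |√w − √6| < |w − 6|/√6, which is < ε once |w − 6| < √6·ε.
Take δ = min(6, √6·ε). If 0 < |w − 6| < δ then w > 0 and |√w − √6| < |w − 6|/√6 < ε.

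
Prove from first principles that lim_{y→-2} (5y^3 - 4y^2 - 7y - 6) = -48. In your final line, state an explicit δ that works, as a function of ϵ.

Fix ϵ > 0. We want δ > 0 such that 0 < |y + 2| < δ implies |(5y^3 - 4y^2 - 7y - 6) + 48| < ϵ.
(5y^3 - 4y^2 - 7y - 6) + 48 = 5y^3 - 4y^2 - 7y + 42 = (y + 2)(5y^2 - 14y + 21).
So |(5y^3 - 4y^2 - 7y - 6) + 48| = |y + 2|·|5y^2 - 14y + 21|.
Require δ ≤ 1. Then |y + 2| < 1 gives |y| < 3, and by the triangle inequality |5y^2 - 14y + 21| ≤ 5·3^2 + 14·3 + 21 = 108.
Hence |(5y^3 - 4y^2 - 7y - 6) + 48| ≤ 108|y + 2| < ϵ provided |y + 2| < ϵ/108.
Take δ = min(1, ϵ/108). Then 0 < |y + 2| < δ gives both |y + 2| < 1 and |y + 2| < ϵ/108, so |(5y^3 - 4y^2 - 7y - 6) + 48| < ϵ.

δ = min(1, ϵ/108)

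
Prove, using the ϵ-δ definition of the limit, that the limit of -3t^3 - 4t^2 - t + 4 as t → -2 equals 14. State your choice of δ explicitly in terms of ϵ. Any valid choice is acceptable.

Let ϵ > 0. We want δ > 0 such that 0 < |t + 2| < δ implies |(-3t^3 - 4t^2 - t + 4) − 14| < ϵ.
(-3t^3 - 4t^2 - t + 4) − 14 = -3t^3 - 4t^2 - t - 10 = (t + 2)(-3t^2 + 2t - 5).
So |(-3t^3 - 4t^2 - t + 4) − 14| = |t + 2|·|-3t^2 + 2t - 5|.
Require δ ≤ 1. Then |t + 2| < 1 gives |t| < 3, and by the triangle inequality |-3t^2 + 2t - 5| ≤ 3·3^2 + 2·3 + 5 = 38.
Hence |(-3t^3 - 4t^2 - t + 4) − 14| ≤ 38|t + 2| < ϵ provided |t + 2| < ϵ/38.
Take δ = min(1, ϵ/38). Then 0 < |t + 2| < δ gives both |t + 2| < 1 and |t + 2| < ϵ/38, so |(-3t^3 - 4t^2 - t + 4) − 14| < ϵ.

δ = min(1, ϵ/38)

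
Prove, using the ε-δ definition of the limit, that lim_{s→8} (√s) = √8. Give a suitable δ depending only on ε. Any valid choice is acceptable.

δ = min(8, √8·ε)

Fix ε > 0. We want δ > 0 such that 0 < |s − 8| < δ implies |√s − √8| < ε.
Multiplying by the conjugate, |√s − √8| = |s − 8|/(√s + √8).
Restrict δ ≤ 8 so that |s − 8| < 8 forces s > 0, and then √s + √8 > √8.
Hence |√s − √8| < |s − 8|/√8, which is < ε once |s − 8| < √8·ε.
Take δ = min(8, √8·ε). If 0 < |s − 8| < δ then s > 0 and |√s − √8| < |s − 8|/√8 < ε.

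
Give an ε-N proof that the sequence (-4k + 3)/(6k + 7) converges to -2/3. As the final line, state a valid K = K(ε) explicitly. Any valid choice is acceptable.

Suppose ε > 0. For k ≥ 1, |(-4k + 3)/(6k + 7) + 2/3| = |46|/(6(6k + 7)) = 46/(6(6k + 7)).
Since 6k + 7 ≥ 6k for k ≥ 1, this is ≤ 46/(6·6k) = (23/18)/k.
So |(-4k + 3)/(6k + 7) + 2/3| < ε whenever k > (23/18)/ε.
Take K = (23/18)/ε. If k > K then |(-4k + 3)/(6k + 7) + 2/3| ≤ (23/18)/k < ε.

K = (23/18)/ε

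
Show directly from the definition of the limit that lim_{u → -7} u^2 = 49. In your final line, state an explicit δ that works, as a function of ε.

Let ε > 0 be given. We seek δ > 0 with 0 < |u + 7| < δ ⇒ |u^2 − 49| < ε.
Factor: u^2 − 49 = (u + 7)(u - 7), so |u^2 − 49| = |u + 7|·|u - 7|.
Impose δ ≤ 2 so that |u| < 9; then |u - 7| ≤ 16.
Hence |u^2 − 49| ≤ 16|u + 7|, which is < ε once |u + 7| < ε/16.
Take δ = min(2, ε/16). If 0 < |u + 7| < δ then both bounds hold and |u^2 − 49| ≤ 16|u + 7| < 16·(ε/16) = ε.

δ = min(2, ε/16)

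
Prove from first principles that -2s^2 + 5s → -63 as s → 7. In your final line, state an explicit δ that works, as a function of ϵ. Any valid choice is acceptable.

Fix ϵ > 0. We want δ > 0 such that 0 < |s − 7| < δ implies |(-2s^2 + 5s) + 63| < ϵ.
(-2s^2 + 5s) + 63 = -2s^2 + 5s + 63 = (s − 7)(-2s - 9).
So |(-2s^2 + 5s) + 63| = |s − 7|·|-2s - 9|.
Assume first that |s − 7| < 1, so |s| < 8. Then |-2s - 9| ≤ 2·8 + 9 = 25.
Hence |(-2s^2 + 5s) + 63| ≤ 25|s − 7| < ϵ provided |s − 7| < ϵ/25.
Choosing δ = min(1, ϵ/25) ensures both conditions, hence |(-2s^2 + 5s) + 63| < ϵ.

δ = min(1, ϵ/25)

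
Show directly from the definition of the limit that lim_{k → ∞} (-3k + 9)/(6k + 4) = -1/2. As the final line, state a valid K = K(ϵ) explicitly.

K = (11/6)/ϵ

Let ϵ > 0. For k ≥ 1, |(-3k + 9)/(6k + 4) + 1/2| = |66|/(6(6k + 4)) = 66/(6(6k + 4)).
Since 6k + 4 ≥ 6k for k ≥ 1, this is ≤ 66/(6·6k) = (11/6)/k.
So |(-3k + 9)/(6k + 4) + 1/2| < ϵ whenever k > (11/6)/ϵ.
Take K = (11/6)/ϵ. If k > K then |(-3k + 9)/(6k + 4) + 1/2| ≤ (11/6)/k < ϵ.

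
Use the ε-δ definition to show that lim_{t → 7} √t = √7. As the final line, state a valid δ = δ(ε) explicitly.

δ = min(7, √7·ε)

Let ε > 0 be given. We want δ > 0 such that 0 < |t − 7| < δ implies |√t − √7| < ε.
Rationalise: √t − √7 = (t − 7)/(√t + √7), so |√t − √7| = |t − 7|/(√t + √7).
Restrict δ ≤ 7 so that |t − 7| < 7 forces t > 0, and then √t + √7 > √7.
Hence |√t − √7| < |t − 7|/√7, which is < ε once |t − 7| < √7·ε.
Take δ = min(7, √7·ε). If 0 < |t − 7| < δ then t > 0 and |√t − √7| < |t − 7|/√7 < ε.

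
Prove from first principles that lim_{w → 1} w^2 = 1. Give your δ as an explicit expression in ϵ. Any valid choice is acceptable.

Let ϵ > 0. We seek δ > 0 with 0 < |w − 1| < δ ⇒ |w^2 − 1| < ϵ.
Factor: w^2 − 1 = (w − 1)(w + 1), so |w^2 − 1| = |w − 1|·|w + 1|.
Restrict δ ≤ 1. Then |w − 1| < 1 gives |w| < 2, so by the triangle inequality |w + 1| ≤ 2 + 1 = 3.
Hence |w^2 − 1| ≤ 3|w − 1|, which is < ϵ once |w − 1| < ϵ/3.
Take δ = min(1, ϵ/3). If 0 < |w − 1| < δ then both bounds hold and |w^2 − 1| ≤ 3|w − 1| < 3·(ϵ/3) = ϵ.

δ = min(1, ϵ/3)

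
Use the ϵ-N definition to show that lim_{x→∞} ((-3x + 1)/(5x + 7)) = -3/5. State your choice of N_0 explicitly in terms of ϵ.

N_0 = (26/25)/ϵ

Fix ϵ > 0. We seek N_0 > 0 such that x > N_0 implies |(-3x + 1)/(5x + 7) + 3/5| < ϵ.
(-3x + 1)/(5x + 7) + 3/5 = (5(-3x + 1) − (-3)(5x + 7)) / (5(5x + 7)) = 26/(5(5x + 7)).
For x > 0 we have 5x + 7 > 5x, so |(-3x + 1)/(5x + 7) + 3/5| = 26/(5(5x + 7)) < 26/(5·5x) = (26/25)/x.
Thus |(-3x + 1)/(5x + 7) + 3/5| < ϵ whenever x > (26/25)/ϵ.
Take N_0 = (26/25)/ϵ. If x > N_0 then |(-3x + 1)/(5x + 7) + 3/5| < (26/25)/x < ϵ.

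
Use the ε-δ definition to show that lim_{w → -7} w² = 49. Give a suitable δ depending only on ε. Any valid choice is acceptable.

Let ε > 0. We seek δ > 0 with 0 < |w + 7| < δ ⇒ |w² − 49| < ε.
Factor: w² − 49 = (w + 7)(w - 7), so |w² − 49| = |w + 7|·|w - 7|.
Restrict δ ≤ 2. Then |w + 7| < 2 gives |w| < 9, so by the triangle inequality |w - 7| ≤ 9 + 7 = 16.
Hence |w² − 49| ≤ 16|w + 7|, which is < ε once |w + 7| < ε/16.
Take δ = min(2, ε/16). If 0 < |w + 7| < δ then both bounds hold and |w² − 49| ≤ 16|w + 7| < 16·(ε/16) = ε.

δ = min(2, ε/16)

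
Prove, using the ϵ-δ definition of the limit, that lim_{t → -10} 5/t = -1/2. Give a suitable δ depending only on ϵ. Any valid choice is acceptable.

δ = min(5, 10ϵ)

Suppose ϵ > 0. We seek δ > 0 such that 0 < |t + 10| < δ implies |5/t + 1/2| < ϵ.
|5/t + 1/2| = 5·|-10 − t|/(10·|t|) = 5|t + 10|/(10|t|).
Restrict δ ≤ 5. Then |t + 10| < 5 gives |t| > 5, so 10|t| > 50.
Then |5/t + 1/2| < 5|t + 10|/50, which is < ϵ when |t + 10| < 10ϵ.
Take δ = min(5, 10ϵ). Then 0 < |t + 10| < δ gives both |t + 10| < 5 and |t + 10| < 10ϵ, so |5/t + 1/2| < ϵ.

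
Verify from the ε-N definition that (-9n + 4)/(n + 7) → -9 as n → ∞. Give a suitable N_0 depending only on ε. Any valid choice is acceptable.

N_0 = 67/ε

Fix ε > 0. For n ≥ 1, |(-9n + 4)/(n + 7) + 9| = |67|/((n + 7)) = 67/((n + 7)).
Since n + 7 ≥ n for n ≥ 1, this is ≤ 67/(n) = 67/n.
So |(-9n + 4)/(n + 7) + 9| < ε whenever n > 67/ε.
Take N_0 = 67/ε. If n > N_0 then |(-9n + 4)/(n + 7) + 9| ≤ 67/n < ε.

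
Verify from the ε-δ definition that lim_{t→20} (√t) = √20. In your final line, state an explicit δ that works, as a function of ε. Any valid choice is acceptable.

Suppose ε > 0. We want δ > 0 such that 0 < |t − 20| < δ implies |√t − √20| < ε.
Multiplying by the conjugate, |√t − √20| = |t − 20|/(√t + √20).
Restrict δ ≤ 20 so that |t − 20| < 20 forces t > 0, and then √t + √20 > √20.
Hence |√t − √20| < |t − 20|/√20, which is < ε once |t − 20| < √20·ε.
Take δ = min(20, √20·ε). If 0 < |t − 20| < δ then t > 0 and |√t − √20| < |t − 20|/√20 < ε.

δ = min(20, √20·ε)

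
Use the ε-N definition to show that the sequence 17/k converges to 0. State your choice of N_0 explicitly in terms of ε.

Suppose ε > 0. For k ≥ 1, |17/k − 0| = 17/(k) ≤ 17/k.
We need 17/k < ε, i.e. k > 17/ε.
Take N_0 = 17/ε. If k > N_0 then |17/k| ≤ 17/k < ε.

N_0 = 17/ε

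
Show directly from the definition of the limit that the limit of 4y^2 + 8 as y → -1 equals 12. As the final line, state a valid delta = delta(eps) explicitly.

Suppose eps > 0. We want delta > 0 such that 0 < |y + 1| < delta implies |(4y^2 + 8) − 12| < eps.
(4y^2 + 8) − 12 = 4y^2 - 4 = (y + 1)(4y - 4).
So |(4y^2 + 8) − 12| = |y + 1|·|4y - 4|.
Assume first that |y + 1| < 1, so |y| < 2. Then |4y - 4| ≤ 4·2 + 4 = 12.
Hence |(4y^2 + 8) − 12| ≤ 12|y + 1| < eps provided |y + 1| < eps/12.
Take delta = min(1, eps/12). Then 0 < |y + 1| < delta gives both |y + 1| < 1 and |y + 1| < eps/12, so |(4y^2 + 8) − 12| < eps.

delta = min(1, eps/12)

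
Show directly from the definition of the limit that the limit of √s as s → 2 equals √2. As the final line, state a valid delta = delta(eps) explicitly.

delta = min(2, √2·eps)

Let eps > 0 be given. We want delta > 0 such that 0 < |s − 2| < delta implies |√s − √2| < eps.
Multiplying by the conjugate, |√s − √2| = |s − 2|/(√s + √2).
Restrict delta ≤ 2 so that |s − 2| < 2 forces s > 0, and then √s + √2 > √2.
Hence |√s − √2| < |s − 2|/√2, which is < eps once |s − 2| < √2·eps.
Take delta = min(2, √2·eps). If 0 < |s − 2| < delta then s > 0 and |√s − √2| < |s − 2|/√2 < eps.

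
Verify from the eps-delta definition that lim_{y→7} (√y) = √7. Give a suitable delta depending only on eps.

Let eps > 0 be given. We want delta > 0 such that 0 < |y − 7| < delta implies |√y − √7| < eps.
Rationalise: √y − √7 = (y − 7)/(√y + √7), so |√y − √7| = |y − 7|/(√y + √7).
Restrict delta ≤ 7 so that |y − 7| < 7 forces y > 0, and then √y + √7 > √7.
Hence |√y − √7| < |y − 7|/√7, which is < eps once |y − 7| < √7·eps.
Take delta = min(7, √7·eps). If 0 < |y − 7| < delta then y > 0 and |√y − √7| < |y − 7|/√7 < eps.

delta = min(7, √7·eps)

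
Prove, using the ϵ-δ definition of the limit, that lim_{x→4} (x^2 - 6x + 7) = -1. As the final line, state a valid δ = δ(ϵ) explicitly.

δ = min(1, ϵ/7)

Let ϵ > 0 be given. We want δ > 0 such that 0 < |x − 4| < δ implies |(x^2 - 6x + 7) + 1| < ϵ.
(x^2 - 6x + 7) + 1 = x^2 - 6x + 8 = (x − 4)(x - 2).
So |(x^2 - 6x + 7) + 1| = |x − 4|·|x - 2|.
Require δ ≤ 1. Then |x − 4| < 1 gives |x| < 5, and by the triangle inequality |x - 2| ≤ 5 + 2 = 7.
Hence |(x^2 - 6x + 7) + 1| ≤ 7|x − 4| < ϵ provided |x − 4| < ϵ/7.
Choosing δ = min(1, ϵ/7) ensures both conditions, hence |(x^2 - 6x + 7) + 1| < ϵ.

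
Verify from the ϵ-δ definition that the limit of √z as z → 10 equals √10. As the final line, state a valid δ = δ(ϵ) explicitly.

δ = min(10, √10·ϵ)

Suppose ϵ > 0. We want δ > 0 such that 0 < |z − 10| < δ implies |√z − √10| < ϵ.
Multiplying by the conjugate, |√z − √10| = |z − 10|/(√z + √10).
Restrict δ ≤ 10 so that |z − 10| < 10 forces z > 0, and then √z + √10 > √10.
Hence |√z − √10| < |z − 10|/√10, which is < ϵ once |z − 10| < √10·ϵ.
Take δ = min(10, √10·ϵ). If 0 < |z − 10| < δ then z > 0 and |√z − √10| < |z − 10|/√10 < ϵ.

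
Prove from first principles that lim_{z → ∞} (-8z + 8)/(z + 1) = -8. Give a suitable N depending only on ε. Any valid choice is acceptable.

N = 16/ε

Suppose ε > 0. We seek N > 0 such that z > N implies |(-8z + 8)/(z + 1) + 8| < ε.
(-8z + 8)/(z + 1) + 8 = ((-8z + 8) − (-8)(z + 1)) / ((z + 1)) = 16/((z + 1)).
For z > 0 we have z + 1 > z, so |(-8z + 8)/(z + 1) + 8| = 16/((z + 1)) < 16/(z) = 16/z.
Thus |(-8z + 8)/(z + 1) + 8| < ε whenever z > 16/ε.
Take N = 16/ε. If z > N then |(-8z + 8)/(z + 1) + 8| < 16/z < ε.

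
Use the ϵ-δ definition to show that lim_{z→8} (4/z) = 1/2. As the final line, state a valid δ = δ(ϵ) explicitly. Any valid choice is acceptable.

Fix ϵ > 0. We seek δ > 0 such that 0 < |z − 8| < δ implies |4/z − (1/2)| < ϵ.
|4/z − (1/2)| = 4·|8 − z|/(8·|z|) = 4|z − 8|/(8|z|).
Restrict δ ≤ 4. Then |z − 8| < 4 gives |z| > 4, so 8|z| > 32.
Then |4/z − (1/2)| < 4|z − 8|/32, which is < ϵ when |z − 8| < 8ϵ.
Take δ = min(4, 8ϵ). Then 0 < |z − 8| < δ gives both |z − 8| < 4 and |z − 8| < 8ϵ, so |4/z − (1/2)| < ϵ.

δ = min(4, 8ϵ)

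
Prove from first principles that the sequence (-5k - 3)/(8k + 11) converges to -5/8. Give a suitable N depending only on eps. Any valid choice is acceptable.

N = (31/64)/eps

Fix eps > 0. For k ≥ 1, |(-5k - 3)/(8k + 11) + 5/8| = |31|/(8(8k + 11)) = 31/(8(8k + 11)).
Since 8k + 11 ≥ 8k for k ≥ 1, this is ≤ 31/(8·8k) = (31/64)/k.
So |(-5k - 3)/(8k + 11) + 5/8| < eps whenever k > (31/64)/eps.
Take N = (31/64)/eps. If k > N then |(-5k - 3)/(8k + 11) + 5/8| ≤ (31/64)/k < eps.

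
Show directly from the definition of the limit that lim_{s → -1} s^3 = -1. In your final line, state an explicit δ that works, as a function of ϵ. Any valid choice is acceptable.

Suppose ϵ > 0. We seek δ > 0 with 0 < |s + 1| < δ ⇒ |s^3 + 1| < ϵ.
Factor: s^3 + 1 = (s + 1)(s^2 - s + 1), so |s^3 + 1| = |s + 1|·|s^2 - s + 1|.
Restrict δ ≤ 1. Then |s + 1| < 1 gives |s| < 2, so by the triangle inequality |s^2 - s + 1| ≤ 2^2 + 2 + 1 = 7.
Hence |s^3 + 1| ≤ 7|s + 1|, which is < ϵ once |s + 1| < ϵ/7.
Take δ = min(1, ϵ/7). If 0 < |s + 1| < δ then both bounds hold and |s^3 + 1| ≤ 7|s + 1| < 7·(ϵ/7) = ϵ.

δ = min(1, ϵ/7)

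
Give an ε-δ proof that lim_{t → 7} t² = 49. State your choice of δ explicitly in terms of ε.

δ = min(2, ε/16)

Suppose ε > 0. We seek δ > 0 with 0 < |t − 7| < δ ⇒ |t² − 49| < ε.
Factor: t² − 49 = (t − 7)(t + 7), so |t² − 49| = |t − 7|·|t + 7|.
Restrict δ ≤ 2. Then |t − 7| < 2 gives |t| < 9, so by the triangle inequality |t + 7| ≤ 9 + 7 = 16.
Hence |t² − 49| ≤ 16|t − 7|, which is < ε once |t − 7| < ε/16.
Take δ = min(2, ε/16). If 0 < |t − 7| < δ then both bounds hold and |t² − 49| ≤ 16|t − 7| < 16·(ε/16) = ε.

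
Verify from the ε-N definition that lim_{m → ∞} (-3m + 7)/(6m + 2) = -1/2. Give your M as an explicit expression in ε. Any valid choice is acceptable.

Fix ε > 0. For m ≥ 1, |(-3m + 7)/(6m + 2) + 1/2| = |48|/(6(6m + 2)) = 48/(6(6m + 2)).
Since 6m + 2 ≥ 6m for m ≥ 1, this is ≤ 48/(6·6m) = (4/3)/m.
So |(-3m + 7)/(6m + 2) + 1/2| < ε whenever m > (4/3)/ε.
Take M = (4/3)/ε. If m > M then |(-3m + 7)/(6m + 2) + 1/2| ≤ (4/3)/m < ε.

M = (4/3)/ε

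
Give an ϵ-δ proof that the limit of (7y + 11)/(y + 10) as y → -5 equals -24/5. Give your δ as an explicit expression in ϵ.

δ = min(5/2, (25/118)ϵ)

Let ϵ > 0 be given. We want δ > 0 with 0 < |y + 5| < δ ⇒ |(7y + 11)/(y + 10) + 24/5| < ϵ.
Combining over a common denominator, (7y + 11)/(y + 10) + 24/5 = [(7y + 11)·5 − (-24)·(y + 10)] / [5·(y + 10)] = 59(y + 5) / (5(y + 10)).
So |(7y + 11)/(y + 10) + 24/5| = 59|y + 5| / (5·|y + 10|).
Restrict δ ≤ 5/2. Then |y + 5| < 5/2 gives |y + 10| = |(y + 5) + 5| ≥ 5 − 5/2 = 5/2.
Hence |(7y + 11)/(y + 10) + 24/5| < 59|y + 5|/(5·(5/2)) = (118/25)|y + 5|, which is < ϵ once |y + 5| < (25/118)ϵ.
Take δ = min(5/2, (25/118)ϵ). Then 0 < |y + 5| < δ forces both bounds, so |(7y + 11)/(y + 10) + 24/5| < ϵ.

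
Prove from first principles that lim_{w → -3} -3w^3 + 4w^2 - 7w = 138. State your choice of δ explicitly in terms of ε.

δ = min(1, ε/146)

Suppose ε > 0. We want δ > 0 such that 0 < |w + 3| < δ implies |(-3w^3 + 4w^2 - 7w) − 138| < ε.
(-3w^3 + 4w^2 - 7w) − 138 = -3w^3 + 4w^2 - 7w - 138 = (w + 3)(-3w^2 + 13w - 46).
So |(-3w^3 + 4w^2 - 7w) − 138| = |w + 3|·|-3w^2 + 13w - 46|.
Assume first that |w + 3| < 1, so |w| < 4. Then |-3w^2 + 13w - 46| ≤ 3·4^2 + 13·4 + 46 = 146.
Hence |(-3w^3 + 4w^2 - 7w) − 138| ≤ 146|w + 3| < ε provided |w + 3| < ε/146.
Take δ = min(1, ε/146). Then 0 < |w + 3| < δ gives both |w + 3| < 1 and |w + 3| < ε/146, so |(-3w^3 + 4w^2 - 7w) − 138| < ε.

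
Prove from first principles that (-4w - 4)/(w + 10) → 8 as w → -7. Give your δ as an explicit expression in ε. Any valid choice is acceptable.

Suppose ε > 0. We want δ > 0 with 0 < |w + 7| < δ ⇒ |(-4w - 4)/(w + 10) − 8| < ε.
Combining over a common denominator, (-4w - 4)/(w + 10) − 8 = [(-4w - 4)·3 − 24·(w + 10)] / [3·(w + 10)] = -36(w + 7) / (3(w + 10)).
So |(-4w - 4)/(w + 10) − 8| = 36|w + 7| / (3·|w + 10|).
Require δ ≤ 3/2, so |w + 10| ≥ |3| − |w + 7| > 3 − 3/2 = 3/2.
Hence |(-4w - 4)/(w + 10) − 8| < 36|w + 7|/(3·(3/2)) = 8|w + 7|, which is < ε once |w + 7| < (1/8)ε.
Take δ = min(3/2, (1/8)ε). Then 0 < |w + 7| < δ forces both bounds, so |(-4w - 4)/(w + 10) − 8| < ε.

δ = min(3/2, (1/8)ε)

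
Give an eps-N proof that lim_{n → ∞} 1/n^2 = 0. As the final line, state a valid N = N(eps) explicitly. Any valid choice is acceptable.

Suppose eps > 0. For n ≥ 1, |1/n^2 − 0| = 1/n^2.
1/n^2 < eps ⇔ n^2 > 1/eps ⇔ n > (1/eps)^{1/2}.
Take N = (1/eps)^{1/2}. Then n > N implies 1/n^2 < eps.

N = (1/eps)^{1/2}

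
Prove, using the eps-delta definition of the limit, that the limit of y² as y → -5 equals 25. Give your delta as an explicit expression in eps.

delta = min(2, eps/12)

Let eps > 0. We seek delta > 0 with 0 < |y + 5| < delta ⇒ |y² − 25| < eps.
Factor: y² − 25 = (y + 5)(y - 5), so |y² − 25| = |y + 5|·|y - 5|.
Restrict delta ≤ 2. Then |y + 5| < 2 gives |y| < 7, so by the triangle inequality |y - 5| ≤ 7 + 5 = 12.
Hence |y² − 25| ≤ 12|y + 5|, which is < eps once |y + 5| < eps/12.
Take delta = min(2, eps/12). If 0 < |y + 5| < delta then both bounds hold and |y² − 25| ≤ 12|y + 5| < 12·(eps/12) = eps.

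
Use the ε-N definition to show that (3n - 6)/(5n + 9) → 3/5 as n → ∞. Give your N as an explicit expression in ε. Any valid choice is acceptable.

N = (57/25)/ε

Let ε > 0. For n ≥ 1, |(3n - 6)/(5n + 9) − (3/5)| = |-57|/(5(5n + 9)) = 57/(5(5n + 9)).
Since 5n + 9 ≥ 5n for n ≥ 1, this is ≤ 57/(5·5n) = (57/25)/n.
So |(3n - 6)/(5n + 9) − (3/5)| < ε whenever n > (57/25)/ε.
Take N = (57/25)/ε. If n > N then |(3n - 6)/(5n + 9) − (3/5)| ≤ (57/25)/n < ε.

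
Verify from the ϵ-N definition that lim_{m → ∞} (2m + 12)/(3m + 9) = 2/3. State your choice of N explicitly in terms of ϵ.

N = 2/ϵ

Let ϵ > 0 be given. For m ≥ 1, |(2m + 12)/(3m + 9) − (2/3)| = |18|/(3(3m + 9)) = 18/(3(3m + 9)).
Since 3m + 9 ≥ 3m for m ≥ 1, this is ≤ 18/(3·3m) = 2/m.
So |(2m + 12)/(3m + 9) − (2/3)| < ϵ whenever m > 2/ϵ.
Take N = 2/ϵ. If m > N then |(2m + 12)/(3m + 9) − (2/3)| ≤ 2/m < ϵ.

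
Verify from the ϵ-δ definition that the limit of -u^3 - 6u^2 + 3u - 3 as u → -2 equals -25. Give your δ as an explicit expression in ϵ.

δ = min(1, ϵ/32)

Fix ϵ > 0. We want δ > 0 such that 0 < |u + 2| < δ implies |(-u^3 - 6u^2 + 3u - 3) + 25| < ϵ.
(-u^3 - 6u^2 + 3u - 3) + 25 = -u^3 - 6u^2 + 3u + 22 = (u + 2)(-u^2 - 4u + 11).
So |(-u^3 - 6u^2 + 3u - 3) + 25| = |u + 2|·|-u^2 - 4u + 11|.
Require δ ≤ 1. Then |u + 2| < 1 gives |u| < 3, and by the triangle inequality |-u^2 - 4u + 11| ≤ 3^2 + 4·3 + 11 = 32.
Hence |(-u^3 - 6u^2 + 3u - 3) + 25| ≤ 32|u + 2| < ϵ provided |u + 2| < ϵ/32.
Choosing δ = min(1, ϵ/32) ensures both conditions, hence |(-u^3 - 6u^2 + 3u - 3) + 25| < ϵ.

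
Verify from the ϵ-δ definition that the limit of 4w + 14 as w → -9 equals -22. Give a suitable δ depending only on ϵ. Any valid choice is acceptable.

Let ϵ > 0 be given. We need δ > 0 so that 0 < |w + 9| < δ implies |(4w + 14) + 22| < ϵ.
Since (4w + 14) + 22 = 4(w + 9), we have |(4w + 14) + 22| = 4|w + 9|.
Thus it suffices that |w + 9| < ϵ/4.
Take δ = ϵ/4. If 0 < |w + 9| < δ then |(4w + 14) + 22| = 4|w + 9| < 4·(ϵ/4) = ϵ.

δ = ϵ/4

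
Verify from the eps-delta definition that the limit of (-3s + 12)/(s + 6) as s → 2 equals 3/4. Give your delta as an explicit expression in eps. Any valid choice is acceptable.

delta = min(4, (16/15)eps)

Let eps > 0. We want delta > 0 with 0 < |s − 2| < delta ⇒ |(-3s + 12)/(s + 6) − (3/4)| < eps.
Combining over a common denominator, (-3s + 12)/(s + 6) − (3/4) = [(-3s + 12)·8 − 6·(s + 6)] / [8·(s + 6)] = -30(s − 2) / (8(s + 6)).
So |(-3s + 12)/(s + 6) − (3/4)| = 30|s − 2| / (8·|s + 6|).
Require delta ≤ 4, so |s + 6| ≥ |8| − |s − 2| > 8 − 4 = 4.
Hence |(-3s + 12)/(s + 6) − (3/4)| < 30|s − 2|/(8·4) = (15/16)|s − 2|, which is < eps once |s − 2| < (16/15)eps.
Take delta = min(4, (16/15)eps). Then 0 < |s − 2| < delta forces both bounds, so |(-3s + 12)/(s + 6) − (3/4)| < eps.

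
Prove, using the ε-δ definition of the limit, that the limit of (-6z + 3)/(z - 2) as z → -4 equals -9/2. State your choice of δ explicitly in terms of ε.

δ = min(3, 2ε)

Suppose ε > 0. We want δ > 0 with 0 < |z + 4| < δ ⇒ |(-6z + 3)/(z - 2) + 9/2| < ε.
Combining over a common denominator, (-6z + 3)/(z - 2) + 9/2 = [(-6z + 3)·(-6) − 27·(z - 2)] / [(-6)·(z - 2)] = 9(z + 4) / ((-6)(z - 2)).
So |(-6z + 3)/(z - 2) + 9/2| = 9|z + 4| / (6·|z − 2|).
Require δ ≤ 3, so |z − 2| ≥ |-6| − |z + 4| > 6 − 3 = 3.
Hence |(-6z + 3)/(z - 2) + 9/2| < 9|z + 4|/(6·3) = (1/2)|z + 4|, which is < ε once |z + 4| < 2ε.
Take δ = min(3, 2ε). Then 0 < |z + 4| < δ forces both bounds, so |(-6z + 3)/(z - 2) + 9/2| < ε.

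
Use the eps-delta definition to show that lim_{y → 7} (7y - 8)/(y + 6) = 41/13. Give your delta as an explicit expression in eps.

Fix eps > 0. We want delta > 0 with 0 < |y − 7| < delta ⇒ |(7y - 8)/(y + 6) − (41/13)| < eps.
Combining over a common denominator, (7y - 8)/(y + 6) − (41/13) = [(7y - 8)·13 − 41·(y + 6)] / [13·(y + 6)] = 50(y − 7) / (13(y + 6)).
So |(7y - 8)/(y + 6) − (41/13)| = 50|y − 7| / (13·|y + 6|).
Restrict delta ≤ 13/2. Then |y − 7| < 13/2 gives |y + 6| = |(y − 7) + 13| ≥ 13 − 13/2 = 13/2.
Hence |(7y - 8)/(y + 6) − (41/13)| < 50|y − 7|/(13·(13/2)) = (100/169)|y − 7|, which is < eps once |y − 7| < (169/100)eps.
Take delta = min(13/2, (169/100)eps). Then 0 < |y − 7| < delta forces both bounds, so |(7y - 8)/(y + 6) − (41/13)| < eps.

delta = min(13/2, (169/100)eps)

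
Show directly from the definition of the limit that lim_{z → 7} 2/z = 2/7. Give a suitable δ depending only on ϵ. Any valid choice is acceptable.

δ = min(7/2, (49/4)ϵ)

Fix ϵ > 0. We seek δ > 0 such that 0 < |z − 7| < δ implies |2/z − (2/7)| < ϵ.
|2/z − (2/7)| = 2·|7 − z|/(7·|z|) = 2|z − 7|/(7|z|).
Restrict δ ≤ 7/2. Then |z − 7| < 7/2 gives |z| > 7/2, so 7|z| > 49/2.
Then |2/z − (2/7)| < 2|z − 7|/(49/2), which is < ϵ when |z − 7| < (49/4)ϵ.
Take δ = min(7/2, (49/4)ϵ). Then 0 < |z − 7| < δ gives both |z − 7| < 7/2 and |z − 7| < (49/4)ϵ, so |2/z − (2/7)| < ϵ.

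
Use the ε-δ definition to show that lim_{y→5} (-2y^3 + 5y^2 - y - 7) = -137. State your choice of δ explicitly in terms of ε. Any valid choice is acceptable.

Let ε > 0 be given. We want δ > 0 such that 0 < |y − 5| < δ implies |(-2y^3 + 5y^2 - y - 7) + 137| < ε.
(-2y^3 + 5y^2 - y - 7) + 137 = -2y^3 + 5y^2 - y + 130 = (y − 5)(-2y^2 - 5y - 26).
So |(-2y^3 + 5y^2 - y - 7) + 137| = |y − 5|·|-2y^2 - 5y - 26|.
Assume first that |y − 5| < 1, so |y| < 6. Then |-2y^2 - 5y - 26| ≤ 2·6^2 + 5·6 + 26 = 128.
Hence |(-2y^3 + 5y^2 - y - 7) + 137| ≤ 128|y − 5| < ε provided |y − 5| < ε/128.
Take δ = min(1, ε/128). Then 0 < |y − 5| < δ gives both |y − 5| < 1 and |y − 5| < ε/128, so |(-2y^3 + 5y^2 - y - 7) + 137| < ε.

δ = min(1, ε/128)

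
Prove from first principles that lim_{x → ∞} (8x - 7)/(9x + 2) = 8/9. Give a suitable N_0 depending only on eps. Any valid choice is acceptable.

Fix eps > 0. We seek N_0 > 0 such that x > N_0 implies |(8x - 7)/(9x + 2) − (8/9)| < eps.
(8x - 7)/(9x + 2) − (8/9) = (9(8x - 7) − 8(9x + 2)) / (9(9x + 2)) = -79/(9(9x + 2)).
For x > 0 we have 9x + 2 > 9x, so |(8x - 7)/(9x + 2) − (8/9)| = 79/(9(9x + 2)) < 79/(9·9x) = (79/81)/x.
Thus |(8x - 7)/(9x + 2) − (8/9)| < eps whenever x > (79/81)/eps.
Take N_0 = (79/81)/eps. If x > N_0 then |(8x - 7)/(9x + 2) − (8/9)| < (79/81)/x < eps.

N_0 = (79/81)/eps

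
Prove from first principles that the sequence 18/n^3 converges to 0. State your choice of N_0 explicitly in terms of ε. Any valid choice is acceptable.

N_0 = (18/ε)^{1/3}

Suppose ε > 0. For n ≥ 1, |18/n^3 − 0| = 18/n^3.
18/n^3 < ε ⇔ n^3 > 18/ε ⇔ n > (18/ε)^{1/3}.
Take N_0 = (18/ε)^{1/3}. Then n > N_0 implies 18/n^3 < ε.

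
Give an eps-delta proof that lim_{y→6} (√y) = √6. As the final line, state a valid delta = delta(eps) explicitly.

Let eps > 0. We want delta > 0 such that 0 < |y − 6| < delta implies |√y − √6| < eps.
Multiplying by the conjugate, |√y − √6| = |y − 6|/(√y + √6).
Restrict delta ≤ 6 so that |y − 6| < 6 forces y > 0, and then √y + √6 > √6.
Hence |√y − √6| < |y − 6|/√6, which is < eps once |y − 6| < √6·eps.
Take delta = min(6, √6·eps). If 0 < |y − 6| < delta then y > 0 and |√y − √6| < |y − 6|/√6 < eps.

delta = min(6, √6·eps)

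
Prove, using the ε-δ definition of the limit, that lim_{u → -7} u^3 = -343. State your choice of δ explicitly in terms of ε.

Let ε > 0. We seek δ > 0 with 0 < |u + 7| < δ ⇒ |u^3 + 343| < ε.
Factor: u^3 + 343 = (u + 7)(u^2 - 7u + 49), so |u^3 + 343| = |u + 7|·|u^2 - 7u + 49|.
Restrict δ ≤ 1. Then |u + 7| < 1 gives |u| < 8, so by the triangle inequality |u^2 - 7u + 49| ≤ 8^2 + 7·8 + 49 = 169.
Hence |u^3 + 343| ≤ 169|u + 7|, which is < ε once |u + 7| < ε/169.
Take δ = min(1, ε/169). If 0 < |u + 7| < δ then both bounds hold and |u^3 + 343| ≤ 169|u + 7| < 169·(ε/169) = ε.

δ = min(1, ε/169)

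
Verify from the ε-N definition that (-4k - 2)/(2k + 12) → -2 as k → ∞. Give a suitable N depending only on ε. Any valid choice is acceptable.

N = 11/ε

Fix ε > 0. For k ≥ 1, |(-4k - 2)/(2k + 12) + 2| = |44|/(2(2k + 12)) = 44/(2(2k + 12)).
Since 2k + 12 ≥ 2k for k ≥ 1, this is ≤ 44/(2·2k) = 11/k.
So |(-4k - 2)/(2k + 12) + 2| < ε whenever k > 11/ε.
Take N = 11/ε. If k > N then |(-4k - 2)/(2k + 12) + 2| ≤ 11/k < ε.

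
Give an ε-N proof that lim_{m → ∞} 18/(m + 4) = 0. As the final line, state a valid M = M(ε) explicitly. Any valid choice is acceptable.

M = 18/ε

Let ε > 0 be given. For m ≥ 1, |18/(m + 4) − 0| = 18/(m + 4) ≤ 18/m.
We need 18/m < ε, i.e. m > 18/ε.
Take M = 18/ε. If m > M then |18/(m + 4)| ≤ 18/m < ε.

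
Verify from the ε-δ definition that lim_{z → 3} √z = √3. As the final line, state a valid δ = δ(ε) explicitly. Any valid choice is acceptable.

δ = min(3, √3·ε)

Let ε > 0 be given. We want δ > 0 such that 0 < |z − 3| < δ implies |√z − √3| < ε.
Multiplying by the conjugate, |√z − √3| = |z − 3|/(√z + √3).
Restrict δ ≤ 3 so that |z − 3| < 3 forces z > 0, and then √z + √3 > √3.
Hence |√z − √3| < |z − 3|/√3, which is < ε once |z − 3| < √3·ε.
Take δ = min(3, √3·ε). If 0 < |z − 3| < δ then z > 0 and |√z − √3| < |z − 3|/√3 < ε.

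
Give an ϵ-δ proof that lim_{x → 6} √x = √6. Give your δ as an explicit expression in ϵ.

Suppose ϵ > 0. We want δ > 0 such that 0 < |x − 6| < δ implies |√x − √6| < ϵ.
Rationalise: √x − √6 = (x − 6)/(√x + √6), so |√x − √6| = |x − 6|/(√x + √6).
Restrict δ ≤ 6 so that |x − 6| < 6 forces x > 0, and then √x + √6 > √6.
Hence |√x − √6| < |x − 6|/√6, which is < ϵ once |x − 6| < √6·ϵ.
Take δ = min(6, √6·ϵ). If 0 < |x − 6| < δ then x > 0 and |√x − √6| < |x − 6|/√6 < ϵ.

δ = min(6, √6·ϵ)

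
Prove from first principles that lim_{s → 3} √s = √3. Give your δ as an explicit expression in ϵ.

Let ϵ > 0 be given. We want δ > 0 such that 0 < |s − 3| < δ implies |√s − √3| < ϵ.
Multiplying by the conjugate, |√s − √3| = |s − 3|/(√s + √3).
Restrict δ ≤ 3 so that |s − 3| < 3 forces s > 0, and then √s + √3 > √3.
Hence |√s − √3| < |s − 3|/√3, which is < ϵ once |s − 3| < √3·ϵ.
Take δ = min(3, √3·ϵ). If 0 < |s − 3| < δ then s > 0 and |√s − √3| < |s − 3|/√3 < ϵ.

δ = min(3, √3·ϵ)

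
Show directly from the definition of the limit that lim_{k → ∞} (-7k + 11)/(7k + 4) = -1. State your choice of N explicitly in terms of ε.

Let ε > 0. For k ≥ 1, |(-7k + 11)/(7k + 4) + 1| = |105|/(7(7k + 4)) = 105/(7(7k + 4)).
Since 7k + 4 ≥ 7k for k ≥ 1, this is ≤ 105/(7·7k) = (15/7)/k.
So |(-7k + 11)/(7k + 4) + 1| < ε whenever k > (15/7)/ε.
Take N = (15/7)/ε. If k > N then |(-7k + 11)/(7k + 4) + 1| ≤ (15/7)/k < ε.

N = (15/7)/ε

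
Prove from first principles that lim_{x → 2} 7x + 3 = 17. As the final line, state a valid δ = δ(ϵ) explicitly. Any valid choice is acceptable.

δ = ϵ/7

Fix ϵ > 0. We need δ > 0 so that 0 < |x − 2| < δ implies |(7x + 3) − 17| < ϵ.
Since (7x + 3) − 17 = 7(x − 2), we have |(7x + 3) − 17| = 7|x − 2|.
So 7|x − 2| < ϵ exactly when |x − 2| < ϵ/7.
Choosing δ = ϵ/7 gives |(7x + 3) − 17| = 7|x − 2| < ϵ whenever |x − 2| < δ.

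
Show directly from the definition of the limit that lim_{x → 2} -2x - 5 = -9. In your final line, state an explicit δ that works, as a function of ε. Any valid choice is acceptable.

Suppose ε > 0. We need δ > 0 so that 0 < |x − 2| < δ implies |(-2x - 5) + 9| < ε.
|(-2x - 5) + 9| = |-2x + 4| = 2|x − 2|.
Thus it suffices that |x − 2| < ε/2.
Take δ = ε/2. If 0 < |x − 2| < δ then |(-2x - 5) + 9| = 2|x − 2| < 2·(ε/2) = ε.

δ = ε/2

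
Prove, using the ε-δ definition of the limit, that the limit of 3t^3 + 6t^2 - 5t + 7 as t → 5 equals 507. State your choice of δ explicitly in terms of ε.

δ = min(2, ε/394)

Fix ε > 0. We want δ > 0 such that 0 < |t − 5| < δ implies |(3t^3 + 6t^2 - 5t + 7) − 507| < ε.
(3t^3 + 6t^2 - 5t + 7) − 507 = 3t^3 + 6t^2 - 5t - 500 = (t − 5)(3t^2 + 21t + 100).
So |(3t^3 + 6t^2 - 5t + 7) − 507| = |t − 5|·|3t^2 + 21t + 100|.
Require δ ≤ 2. Then |t − 5| < 2 gives |t| < 7, and by the triangle inequality |3t^2 + 21t + 100| ≤ 3·7^2 + 21·7 + 100 = 394.
Hence |(3t^3 + 6t^2 - 5t + 7) − 507| ≤ 394|t − 5| < ε provided |t − 5| < ε/394.
Take δ = min(2, ε/394). Then 0 < |t − 5| < δ gives both |t − 5| < 2 and |t − 5| < ε/394, so |(3t^3 + 6t^2 - 5t + 7) − 507| < ε.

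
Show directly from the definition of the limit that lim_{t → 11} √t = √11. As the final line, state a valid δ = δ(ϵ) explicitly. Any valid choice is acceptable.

δ = min(11, √11·ϵ)

Fix ϵ > 0. We want δ > 0 such that 0 < |t − 11| < δ implies |√t − √11| < ϵ.
Multiplying by the conjugate, |√t − √11| = |t − 11|/(√t + √11).
Restrict δ ≤ 11 so that |t − 11| < 11 forces t > 0, and then √t + √11 > √11.
Hence |√t − √11| < |t − 11|/√11, which is < ϵ once |t − 11| < √11·ϵ.
Take δ = min(11, √11·ϵ). If 0 < |t − 11| < δ then t > 0 and |√t − √11| < |t − 11|/√11 < ϵ.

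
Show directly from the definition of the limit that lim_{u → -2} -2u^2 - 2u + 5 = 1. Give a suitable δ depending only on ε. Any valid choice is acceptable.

δ = min(1, ε/8)

Suppose ε > 0. We want δ > 0 such that 0 < |u + 2| < δ implies |(-2u^2 - 2u + 5) − 1| < ε.
(-2u^2 - 2u + 5) − 1 = -2u^2 - 2u + 4 = (u + 2)(-2u + 2).
So |(-2u^2 - 2u + 5) − 1| = |u + 2|·|-2u + 2|.
Require δ ≤ 1. Then |u + 2| < 1 gives |u| < 3, and by the triangle inequality |-2u + 2| ≤ 2·3 + 2 = 8.
Hence |(-2u^2 - 2u + 5) − 1| ≤ 8|u + 2| < ε provided |u + 2| < ε/8.
Choosing δ = min(1, ε/8) ensures both conditions, hence |(-2u^2 - 2u + 5) − 1| < ε.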